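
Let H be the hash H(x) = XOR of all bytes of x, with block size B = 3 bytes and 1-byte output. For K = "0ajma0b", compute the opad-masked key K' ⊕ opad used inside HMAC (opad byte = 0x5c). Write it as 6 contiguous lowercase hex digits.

395c5c

Key "0ajma0b" = 30 61 6a 6d 61 30 62 is 7 bytes > B = 3, so hash it first: H(key) = 65, then zero-pad to 3 bytes: K' = 65 00 00.
XOR each byte with 0x5c: 65⊕5c=39, 00⊕5c=5c, 00⊕5c=5c.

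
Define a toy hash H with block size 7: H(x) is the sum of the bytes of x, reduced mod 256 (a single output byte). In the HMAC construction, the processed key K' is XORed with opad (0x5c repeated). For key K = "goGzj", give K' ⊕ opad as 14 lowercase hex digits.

3b331b26365c5c

Key "goGzj" = 67 6f 47 7a 6a is 5 bytes ≤ B = 7; zero-pad to 7 bytes: K' = 67 6f 47 7a 6a 00 00.
XOR each byte with 0x5c: 67⊕5c=3b, 6f⊕5c=33, 47⊕5c=1b, 7a⊕5c=26, 6a⊕5c=36, 00⊕5c=5c, 00⊕5c=5c.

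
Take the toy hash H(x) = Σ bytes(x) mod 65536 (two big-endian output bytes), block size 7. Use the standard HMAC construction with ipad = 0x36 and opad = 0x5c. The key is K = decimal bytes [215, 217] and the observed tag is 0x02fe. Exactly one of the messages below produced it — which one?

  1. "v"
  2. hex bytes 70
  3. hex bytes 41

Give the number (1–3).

3

Key decimal bytes [215, 217] = d7 d9 is 2 bytes ≤ B = 7; zero-pad to 7 bytes: K' = d7 d9 00 00 00 00 00.
K' ⊕ ipad = e1 ef 36 36 36 36 36; K' ⊕ opad = 8b 85 5c 5c 5c 5c 5c.
m1: inner = H(e1 ef 36 36 36 36 36 76) = 03 54; tag = H(8b 85 5c 5c 5c 5c 5c 03 54) = 0333
m2: inner = H(e1 ef 36 36 36 36 36 70) = 03 4e; tag = H(8b 85 5c 5c 5c 5c 5c 03 4e) = 032d
m3: inner = H(e1 ef 36 36 36 36 36 41) = 03 1f; tag = H(8b 85 5c 5c 5c 5c 5c 03 1f) = 02fe ← matches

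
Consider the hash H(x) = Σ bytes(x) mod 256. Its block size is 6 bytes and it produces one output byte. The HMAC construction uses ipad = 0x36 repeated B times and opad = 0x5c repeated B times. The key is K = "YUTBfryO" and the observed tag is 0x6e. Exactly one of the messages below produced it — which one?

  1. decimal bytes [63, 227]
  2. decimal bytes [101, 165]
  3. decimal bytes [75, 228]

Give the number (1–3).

2

Key "YUTBfryO" = 59 55 54 42 66 72 79 4f is 8 bytes > B = 6, so hash it first: H(key) = e4, then zero-pad to 6 bytes: K' = e4 00 00 00 00 00.
K' ⊕ ipad = d2 36 36 36 36 36; K' ⊕ opad = b8 5c 5c 5c 5c 5c.
m1: inner = H(d2 36 36 36 36 36 3f e3) = 02; tag = H(b8 5c 5c 5c 5c 5c 02) = 86
m2: inner = H(d2 36 36 36 36 36 65 a5) = ea; tag = H(b8 5c 5c 5c 5c 5c ea) = 6e ← matches
m3: inner = H(d2 36 36 36 36 36 4b e4) = 0f; tag = H(b8 5c 5c 5c 5c 5c 0f) = 93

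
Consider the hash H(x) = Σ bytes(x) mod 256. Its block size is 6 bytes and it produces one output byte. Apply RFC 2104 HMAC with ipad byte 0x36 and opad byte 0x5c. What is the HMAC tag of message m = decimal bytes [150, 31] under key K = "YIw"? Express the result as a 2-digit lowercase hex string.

Key "YIw" = 59 49 77 is 3 bytes ≤ B = 6; zero-pad to 6 bytes: K' = 59 49 77 00 00 00.
K' ⊕ ipad = 6f 7f 41 36 36 36.  K' ⊕ opad = 05 15 2b 5c 5c 5c.
Inner input = (K'⊕ipad) ∥ m = 6f 7f 41 36 36 36 ∥ 96 1f.
Inner hash: sum = 111+127+65+54+54+54+150+31 = 646; mod 256 = 134 → 86.
Outer input = (K'⊕opad) ∥ inner = 05 15 2b 5c 5c 5c ∥ 86.
Outer hash (tag): sum = 5+21+43+92+92+92+134 = 479; mod 256 = 223 → df.

df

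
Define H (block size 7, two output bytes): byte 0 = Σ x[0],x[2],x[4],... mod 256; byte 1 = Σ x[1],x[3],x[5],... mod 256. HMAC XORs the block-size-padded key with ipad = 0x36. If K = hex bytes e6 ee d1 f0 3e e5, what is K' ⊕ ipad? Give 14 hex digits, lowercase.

d0d8e7c608d336

Key hex bytes e6 ee d1 f0 3e e5 is 6 bytes ≤ B = 7; zero-pad to 7 bytes: K' = e6 ee d1 f0 3e e5 00.
XOR each byte with 0x36: e6⊕36=d0, ee⊕36=d8, d1⊕36=e7, f0⊕36=c6, 3e⊕36=08, e5⊕36=d3, 00⊕36=36.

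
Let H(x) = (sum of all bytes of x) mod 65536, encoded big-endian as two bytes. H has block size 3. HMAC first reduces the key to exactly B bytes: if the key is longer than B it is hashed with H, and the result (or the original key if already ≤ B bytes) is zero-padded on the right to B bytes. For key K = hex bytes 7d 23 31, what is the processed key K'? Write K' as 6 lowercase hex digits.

7d2331

Key hex bytes 7d 23 31 is exactly B = 3 bytes: K' = 7d 23 31.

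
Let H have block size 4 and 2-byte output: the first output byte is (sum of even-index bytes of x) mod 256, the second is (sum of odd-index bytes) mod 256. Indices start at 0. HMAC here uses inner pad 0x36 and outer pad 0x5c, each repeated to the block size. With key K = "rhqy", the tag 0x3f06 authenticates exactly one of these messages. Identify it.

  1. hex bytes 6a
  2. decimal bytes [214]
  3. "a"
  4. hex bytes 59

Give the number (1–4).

4

Key "rhqy" = 72 68 71 79 is exactly B = 4 bytes: K' = 72 68 71 79.
K' ⊕ ipad = 44 5e 47 4f; K' ⊕ opad = 2e 34 2d 25.
m1: inner = H(44 5e 47 4f 6a) = f5 ad; tag = H(2e 34 2d 25 f5 ad) = 5006
m2: inner = H(44 5e 47 4f d6) = 61 ad; tag = H(2e 34 2d 25 61 ad) = bc06
m3: inner = H(44 5e 47 4f 61) = ec ad; tag = H(2e 34 2d 25 ec ad) = 4706
m4: inner = H(44 5e 47 4f 59) = e4 ad; tag = H(2e 34 2d 25 e4 ad) = 3f06 ← matches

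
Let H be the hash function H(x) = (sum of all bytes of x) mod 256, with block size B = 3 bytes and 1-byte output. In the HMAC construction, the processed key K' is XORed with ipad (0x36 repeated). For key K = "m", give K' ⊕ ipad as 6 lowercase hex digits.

5b3636

Key "m" = 6d is 1 byte ≤ B = 3; zero-pad to 3 bytes: K' = 6d 00 00.
XOR each byte with 0x36: 6d⊕36=5b, 00⊕36=36, 00⊕36=36.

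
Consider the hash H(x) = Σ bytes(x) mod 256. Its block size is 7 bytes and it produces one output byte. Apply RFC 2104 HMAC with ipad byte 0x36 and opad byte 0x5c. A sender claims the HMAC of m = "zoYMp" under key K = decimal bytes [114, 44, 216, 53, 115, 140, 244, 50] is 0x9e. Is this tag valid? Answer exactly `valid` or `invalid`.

Key decimal bytes [114, 44, 216, 53, 115, 140, 244, 50] = 72 2c d8 35 73 8c f4 32 is 8 bytes > B = 7, so hash it first: H(key) = d0, then zero-pad to 7 bytes: K' = d0 00 00 00 00 00 00.
K' ⊕ ipad = e6 36 36 36 36 36 36; K' ⊕ opad = 8c 5c 5c 5c 5c 5c 5c.
Inner hash: sum = 230+54+54+54+54+54+54+122+111+89+77+112 = 1065; mod 256 = 41 → 29.
Outer hash (recomputed tag): sum = 140+92+92+92+92+92+92+41 = 733; mod 256 = 221 → dd.
Recomputed tag = dd; claimed = 9e → mismatch.

invalid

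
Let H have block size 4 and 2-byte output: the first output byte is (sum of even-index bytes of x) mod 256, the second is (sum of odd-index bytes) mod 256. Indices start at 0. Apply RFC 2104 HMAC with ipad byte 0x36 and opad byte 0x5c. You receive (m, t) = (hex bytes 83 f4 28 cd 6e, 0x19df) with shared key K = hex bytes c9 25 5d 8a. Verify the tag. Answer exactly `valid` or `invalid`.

Key hex bytes c9 25 5d 8a is exactly B = 4 bytes: K' = c9 25 5d 8a.
K' ⊕ ipad = ff 13 6b bc; K' ⊕ opad = 95 79 01 d6.
Inner hash: even-index sum = 643 mod 256 = 131; odd-index sum = 656 mod 256 = 144 → 83 90.
Outer hash (recomputed tag): even-index sum = 281 mod 256 = 25; odd-index sum = 479 mod 256 = 223 → 19 df.
Recomputed tag = 19df; claimed = 19df → match.

valid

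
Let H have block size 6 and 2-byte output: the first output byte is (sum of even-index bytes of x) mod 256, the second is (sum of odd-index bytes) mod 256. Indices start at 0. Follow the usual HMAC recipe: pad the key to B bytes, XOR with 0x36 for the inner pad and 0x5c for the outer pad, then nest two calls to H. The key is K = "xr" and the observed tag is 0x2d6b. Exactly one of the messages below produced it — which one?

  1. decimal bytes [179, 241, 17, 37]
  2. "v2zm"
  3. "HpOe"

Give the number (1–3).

3

Key "xr" = 78 72 is 2 bytes ≤ B = 6; zero-pad to 6 bytes: K' = 78 72 00 00 00 00.
K' ⊕ ipad = 4e 44 36 36 36 36; K' ⊕ opad = 24 2e 5c 5c 5c 5c.
m1: inner = H(4e 44 36 36 36 36 b3 f1 11 25) = 7e c6; tag = H(24 2e 5c 5c 5c 5c 7e c6) = 5aac
m2: inner = H(4e 44 36 36 36 36 76 32 7a 6d) = aa 4f; tag = H(24 2e 5c 5c 5c 5c aa 4f) = 8635
m3: inner = H(4e 44 36 36 36 36 48 70 4f 65) = 51 85; tag = H(24 2e 5c 5c 5c 5c 51 85) = 2d6b ← matches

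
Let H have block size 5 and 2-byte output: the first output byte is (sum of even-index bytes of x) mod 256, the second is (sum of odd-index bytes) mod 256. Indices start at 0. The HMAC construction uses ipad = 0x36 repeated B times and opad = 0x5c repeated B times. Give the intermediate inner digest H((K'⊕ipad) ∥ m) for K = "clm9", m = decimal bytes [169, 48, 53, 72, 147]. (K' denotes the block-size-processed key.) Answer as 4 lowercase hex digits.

5eda

Key "clm9" = 63 6c 6d 39 is 4 bytes ≤ B = 5; zero-pad to 5 bytes: K' = 63 6c 6d 39 00.
K' ⊕ ipad = 55 5a 5b 0f 36.
Inner input = 55 5a 5b 0f 36 ∥ a9 30 35 48 93.
Inner hash: even-index sum = 350 mod 256 = 94; odd-index sum = 474 mod 256 = 218 → 5e da.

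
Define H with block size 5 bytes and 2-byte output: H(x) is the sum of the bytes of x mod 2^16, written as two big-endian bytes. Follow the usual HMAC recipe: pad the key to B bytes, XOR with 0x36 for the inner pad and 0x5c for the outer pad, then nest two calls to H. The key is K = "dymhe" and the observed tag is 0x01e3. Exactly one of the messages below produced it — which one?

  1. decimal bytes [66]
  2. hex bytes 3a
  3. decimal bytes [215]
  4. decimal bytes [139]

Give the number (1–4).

Key "dymhe" = 64 79 6d 68 65 is exactly B = 5 bytes: K' = 64 79 6d 68 65.
K' ⊕ ipad = 52 4f 5b 5e 53; K' ⊕ opad = 38 25 31 34 39.
m1: inner = H(52 4f 5b 5e 53 42) = 01 ef; tag = H(38 25 31 34 39 01 ef) = 01eb
m2: inner = H(52 4f 5b 5e 53 3a) = 01 e7; tag = H(38 25 31 34 39 01 e7) = 01e3 ← matches
m3: inner = H(52 4f 5b 5e 53 d7) = 02 84; tag = H(38 25 31 34 39 02 84) = 0181
m4: inner = H(52 4f 5b 5e 53 8b) = 02 38; tag = H(38 25 31 34 39 02 38) = 0135

2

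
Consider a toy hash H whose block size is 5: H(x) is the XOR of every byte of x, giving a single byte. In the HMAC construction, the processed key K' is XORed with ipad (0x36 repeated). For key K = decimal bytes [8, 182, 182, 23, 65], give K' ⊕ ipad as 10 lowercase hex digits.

Key decimal bytes [8, 182, 182, 23, 65] = 08 b6 b6 17 41 is exactly B = 5 bytes: K' = 08 b6 b6 17 41.
XOR each byte with 0x36: 08⊕36=3e, b6⊕36=80, b6⊕36=80, 17⊕36=21, 41⊕36=77.

3e80802177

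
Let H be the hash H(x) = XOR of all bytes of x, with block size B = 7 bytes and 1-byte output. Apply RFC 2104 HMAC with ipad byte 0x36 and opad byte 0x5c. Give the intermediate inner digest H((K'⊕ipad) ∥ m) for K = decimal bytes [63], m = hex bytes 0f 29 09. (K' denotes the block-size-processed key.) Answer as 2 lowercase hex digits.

26

Key decimal bytes [63] = 3f is 1 byte ≤ B = 7; zero-pad to 7 bytes: K' = 3f 00 00 00 00 00 00.
K' ⊕ ipad = 09 36 36 36 36 36 36.
Inner input = 09 36 36 36 36 36 36 ∥ 0f 29 09.
Inner hash: XOR 09⊕36⊕36⊕36⊕36⊕36⊕36⊕0f⊕29⊕09 = 26.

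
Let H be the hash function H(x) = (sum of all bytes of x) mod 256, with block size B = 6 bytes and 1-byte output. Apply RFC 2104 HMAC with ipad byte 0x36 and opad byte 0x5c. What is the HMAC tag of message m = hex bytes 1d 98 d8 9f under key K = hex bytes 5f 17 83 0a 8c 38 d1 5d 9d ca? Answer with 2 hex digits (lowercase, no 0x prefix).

Key hex bytes 5f 17 83 0a 8c 38 d1 5d 9d ca is 10 bytes > B = 6, so hash it first: H(key) = 5c, then zero-pad to 6 bytes: K' = 5c 00 00 00 00 00.
K' ⊕ ipad = 6a 36 36 36 36 36.  K' ⊕ opad = 00 5c 5c 5c 5c 5c.
Inner input = (K'⊕ipad) ∥ m = 6a 36 36 36 36 36 ∥ 1d 98 d8 9f.
Inner hash: sum = 106+54+54+54+54+54+29+152+216+159 = 932; mod 256 = 164 → a4.
Outer input = (K'⊕opad) ∥ inner = 00 5c 5c 5c 5c 5c ∥ a4.
Outer hash (tag): sum = 0+92+92+92+92+92+164 = 624; mod 256 = 112 → 70.

70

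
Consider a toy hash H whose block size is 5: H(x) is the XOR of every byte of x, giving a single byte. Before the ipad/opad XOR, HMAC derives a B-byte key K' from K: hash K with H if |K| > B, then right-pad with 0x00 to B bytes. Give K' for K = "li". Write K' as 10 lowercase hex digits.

Key "li" = 6c 69 is 2 bytes ≤ B = 5; zero-pad to 5 bytes: K' = 6c 69 00 00 00.

6c69000000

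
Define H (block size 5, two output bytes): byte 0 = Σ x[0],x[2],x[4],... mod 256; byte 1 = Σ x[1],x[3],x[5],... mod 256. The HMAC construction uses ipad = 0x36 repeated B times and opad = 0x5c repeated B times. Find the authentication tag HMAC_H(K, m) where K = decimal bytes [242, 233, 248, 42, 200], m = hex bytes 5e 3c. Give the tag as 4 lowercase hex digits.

3ff7

Key decimal bytes [242, 233, 248, 42, 200] = f2 e9 f8 2a c8 is exactly B = 5 bytes: K' = f2 e9 f8 2a c8.
K' ⊕ ipad = c4 df ce 1c fe.  K' ⊕ opad = ae b5 a4 76 94.
Inner input = (K'⊕ipad) ∥ m = c4 df ce 1c fe ∥ 5e 3c.
Inner hash: even-index sum = 716 mod 256 = 204; odd-index sum = 345 mod 256 = 89 → cc 59.
Outer input = (K'⊕opad) ∥ inner = ae b5 a4 76 94 ∥ cc 59.
Outer hash (tag): even-index sum = 575 mod 256 = 63; odd-index sum = 503 mod 256 = 247 → 3f f7.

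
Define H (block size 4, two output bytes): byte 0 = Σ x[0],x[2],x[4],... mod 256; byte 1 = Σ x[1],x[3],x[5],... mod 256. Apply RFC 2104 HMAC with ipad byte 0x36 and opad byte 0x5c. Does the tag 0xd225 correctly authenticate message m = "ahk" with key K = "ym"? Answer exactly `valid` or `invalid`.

invalid

Key "ym" = 79 6d is 2 bytes ≤ B = 4; zero-pad to 4 bytes: K' = 79 6d 00 00.
K' ⊕ ipad = 4f 5b 36 36; K' ⊕ opad = 25 31 5c 5c.
Inner hash: even-index sum = 337 mod 256 = 81; odd-index sum = 249 mod 256 = 249 → 51 f9.
Outer hash (recomputed tag): even-index sum = 210 mod 256 = 210; odd-index sum = 390 mod 256 = 134 → d2 86.
Recomputed tag = d286; claimed = d225 → mismatch.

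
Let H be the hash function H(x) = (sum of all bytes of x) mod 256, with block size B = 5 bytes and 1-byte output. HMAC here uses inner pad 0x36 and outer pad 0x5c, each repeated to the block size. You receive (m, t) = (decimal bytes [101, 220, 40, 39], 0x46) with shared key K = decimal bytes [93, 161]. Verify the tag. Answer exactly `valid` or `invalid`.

Key decimal bytes [93, 161] = 5d a1 is 2 bytes ≤ B = 5; zero-pad to 5 bytes: K' = 5d a1 00 00 00.
K' ⊕ ipad = 6b 97 36 36 36; K' ⊕ opad = 01 fd 5c 5c 5c.
Inner hash: sum = 107+151+54+54+54+101+220+40+39 = 820; mod 256 = 52 → 34.
Outer hash (recomputed tag): sum = 1+253+92+92+92+52 = 582; mod 256 = 70 → 46.
Recomputed tag = 46; claimed = 46 → match.

valid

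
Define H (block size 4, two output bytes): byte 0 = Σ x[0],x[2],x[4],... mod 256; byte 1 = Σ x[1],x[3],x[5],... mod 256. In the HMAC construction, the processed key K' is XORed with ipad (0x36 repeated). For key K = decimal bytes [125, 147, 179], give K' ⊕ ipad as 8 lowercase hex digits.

4ba58536

Key decimal bytes [125, 147, 179] = 7d 93 b3 is 3 bytes ≤ B = 4; zero-pad to 4 bytes: K' = 7d 93 b3 00.
XOR each byte with 0x36: 7d⊕36=4b, 93⊕36=a5, b3⊕36=85, 00⊕36=36.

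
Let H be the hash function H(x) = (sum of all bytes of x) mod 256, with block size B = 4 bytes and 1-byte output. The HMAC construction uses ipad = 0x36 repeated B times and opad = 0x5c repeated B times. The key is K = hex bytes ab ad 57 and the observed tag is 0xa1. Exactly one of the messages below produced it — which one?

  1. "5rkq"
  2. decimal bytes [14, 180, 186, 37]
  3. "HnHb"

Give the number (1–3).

1

Key hex bytes ab ad 57 is 3 bytes ≤ B = 4; zero-pad to 4 bytes: K' = ab ad 57 00.
K' ⊕ ipad = 9d 9b 61 36; K' ⊕ opad = f7 f1 0b 5c.
m1: inner = H(9d 9b 61 36 35 72 6b 71) = 52; tag = H(f7 f1 0b 5c 52) = a1 ← matches
m2: inner = H(9d 9b 61 36 0e b4 ba 25) = 70; tag = H(f7 f1 0b 5c 70) = bf
m3: inner = H(9d 9b 61 36 48 6e 48 62) = 2f; tag = H(f7 f1 0b 5c 2f) = 7e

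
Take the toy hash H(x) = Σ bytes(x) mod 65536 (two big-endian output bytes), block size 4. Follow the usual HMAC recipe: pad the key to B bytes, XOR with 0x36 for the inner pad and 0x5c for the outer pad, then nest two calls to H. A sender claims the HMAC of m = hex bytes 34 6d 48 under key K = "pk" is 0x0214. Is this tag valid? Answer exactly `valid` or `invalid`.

valid

Key "pk" = 70 6b is 2 bytes ≤ B = 4; zero-pad to 4 bytes: K' = 70 6b 00 00.
K' ⊕ ipad = 46 5d 36 36; K' ⊕ opad = 2c 37 5c 5c.
Inner hash: sum = 70+93+54+54+52+109+72 = 504 → 01 f8.
Outer hash (recomputed tag): sum = 44+55+92+92+1+248 = 532 → 02 14.
Recomputed tag = 0214; claimed = 0214 → match.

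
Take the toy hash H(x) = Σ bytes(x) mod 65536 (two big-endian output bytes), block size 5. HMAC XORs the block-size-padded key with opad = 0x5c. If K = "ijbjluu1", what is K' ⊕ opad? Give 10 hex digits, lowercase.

Key "ijbjluu1" = 69 6a 62 6a 6c 75 75 31 is 8 bytes > B = 5, so hash it first: H(key) = 03 26, then zero-pad to 5 bytes: K' = 03 26 00 00 00.
XOR each byte with 0x5c: 03⊕5c=5f, 26⊕5c=7a, 00⊕5c=5c, 00⊕5c=5c, 00⊕5c=5c.

5f7a5c5c5c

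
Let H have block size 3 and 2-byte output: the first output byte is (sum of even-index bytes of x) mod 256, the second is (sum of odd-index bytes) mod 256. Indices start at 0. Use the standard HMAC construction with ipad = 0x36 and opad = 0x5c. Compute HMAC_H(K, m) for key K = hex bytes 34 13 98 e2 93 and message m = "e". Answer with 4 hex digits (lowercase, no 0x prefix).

Key hex bytes 34 13 98 e2 93 is 5 bytes > B = 3, so hash it first: H(key) = 5f f5, then zero-pad to 3 bytes: K' = 5f f5 00.
K' ⊕ ipad = 69 c3 36.  K' ⊕ opad = 03 a9 5c.
Inner input = (K'⊕ipad) ∥ m = 69 c3 36 ∥ 65.
Inner hash: even-index sum = 159 mod 256 = 159; odd-index sum = 296 mod 256 = 40 → 9f 28.
Outer input = (K'⊕opad) ∥ inner = 03 a9 5c ∥ 9f 28.
Outer hash (tag): even-index sum = 135 mod 256 = 135; odd-index sum = 328 mod 256 = 72 → 87 48.

8748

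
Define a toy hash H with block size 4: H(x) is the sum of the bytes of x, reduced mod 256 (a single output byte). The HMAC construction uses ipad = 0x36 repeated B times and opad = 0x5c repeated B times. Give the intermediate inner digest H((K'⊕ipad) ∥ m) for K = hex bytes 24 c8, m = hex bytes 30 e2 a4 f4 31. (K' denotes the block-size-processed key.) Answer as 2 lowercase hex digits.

57

Key hex bytes 24 c8 is 2 bytes ≤ B = 4; zero-pad to 4 bytes: K' = 24 c8 00 00.
K' ⊕ ipad = 12 fe 36 36.
Inner input = 12 fe 36 36 ∥ 30 e2 a4 f4 31.
Inner hash: sum = 18+254+54+54+48+226+164+244+49 = 1111; mod 256 = 87 → 57.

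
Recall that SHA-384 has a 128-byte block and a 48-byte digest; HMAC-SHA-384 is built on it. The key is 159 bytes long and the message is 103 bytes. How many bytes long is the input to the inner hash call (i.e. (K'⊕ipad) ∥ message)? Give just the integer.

231

Key is 159 > 128 bytes, so it is hashed to 48 bytes then zero-padded to 128: |K'| = 128.
Inner input = (K'⊕ipad) ∥ m → 128 + 103 = 231 bytes.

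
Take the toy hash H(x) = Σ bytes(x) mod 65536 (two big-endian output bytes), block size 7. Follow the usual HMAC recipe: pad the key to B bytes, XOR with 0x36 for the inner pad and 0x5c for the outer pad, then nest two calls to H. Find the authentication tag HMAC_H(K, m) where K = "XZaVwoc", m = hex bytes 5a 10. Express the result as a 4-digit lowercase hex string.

01da

Key "XZaVwoc" = 58 5a 61 56 77 6f 63 is exactly B = 7 bytes: K' = 58 5a 61 56 77 6f 63.
K' ⊕ ipad = 6e 6c 57 60 41 59 55.  K' ⊕ opad = 04 06 3d 0a 2b 33 3f.
Inner input = (K'⊕ipad) ∥ m = 6e 6c 57 60 41 59 55 ∥ 5a 10.
Inner hash: sum = 110+108+87+96+65+89+85+90+16 = 746 → 02 ea.
Outer input = (K'⊕opad) ∥ inner = 04 06 3d 0a 2b 33 3f ∥ 02 ea.
Outer hash (tag): sum = 4+6+61+10+43+51+63+2+234 = 474 → 01 da.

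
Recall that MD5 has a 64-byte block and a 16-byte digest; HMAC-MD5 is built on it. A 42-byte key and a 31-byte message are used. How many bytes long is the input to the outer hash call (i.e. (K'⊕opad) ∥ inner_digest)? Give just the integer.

80

Key is 42 ≤ 64 bytes, zero-padded: |K'| = 64.
Outer input = (K'⊕opad) ∥ H(inner) → 64 + 16 = 80 bytes.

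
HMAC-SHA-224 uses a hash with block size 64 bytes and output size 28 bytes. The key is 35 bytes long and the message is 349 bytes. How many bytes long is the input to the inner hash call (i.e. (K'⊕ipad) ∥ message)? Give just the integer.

413

Key is 35 ≤ 64 bytes, zero-padded: |K'| = 64.
Inner input = (K'⊕ipad) ∥ m → 64 + 349 = 413 bytes.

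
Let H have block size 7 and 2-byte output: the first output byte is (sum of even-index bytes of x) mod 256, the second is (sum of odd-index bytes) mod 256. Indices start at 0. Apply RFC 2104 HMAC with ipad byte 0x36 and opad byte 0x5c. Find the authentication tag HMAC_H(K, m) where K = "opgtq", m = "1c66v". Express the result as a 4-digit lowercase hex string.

Key "opgtq" = 6f 70 67 74 71 is 5 bytes ≤ B = 7; zero-pad to 7 bytes: K' = 6f 70 67 74 71 00 00.
K' ⊕ ipad = 59 46 51 42 47 36 36.  K' ⊕ opad = 33 2c 3b 28 2d 5c 5c.
Inner input = (K'⊕ipad) ∥ m = 59 46 51 42 47 36 36 ∥ 31 63 36 36 76.
Inner hash: even-index sum = 448 mod 256 = 192; odd-index sum = 411 mod 256 = 155 → c0 9b.
Outer input = (K'⊕opad) ∥ inner = 33 2c 3b 28 2d 5c 5c ∥ c0 9b.
Outer hash (tag): even-index sum = 402 mod 256 = 146; odd-index sum = 368 mod 256 = 112 → 92 70.

9270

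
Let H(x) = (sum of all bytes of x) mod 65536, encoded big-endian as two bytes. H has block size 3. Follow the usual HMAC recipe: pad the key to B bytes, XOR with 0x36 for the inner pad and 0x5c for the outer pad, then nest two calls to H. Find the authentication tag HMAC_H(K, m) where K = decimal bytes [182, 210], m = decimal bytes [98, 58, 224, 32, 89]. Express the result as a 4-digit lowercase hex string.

0266

Key decimal bytes [182, 210] = b6 d2 is 2 bytes ≤ B = 3; zero-pad to 3 bytes: K' = b6 d2 00.
K' ⊕ ipad = 80 e4 36.  K' ⊕ opad = ea 8e 5c.
Inner input = (K'⊕ipad) ∥ m = 80 e4 36 ∥ 62 3a e0 20 59.
Inner hash: sum = 128+228+54+98+58+224+32+89 = 911 → 03 8f.
Outer input = (K'⊕opad) ∥ inner = ea 8e 5c ∥ 03 8f.
Outer hash (tag): sum = 234+142+92+3+143 = 614 → 02 66.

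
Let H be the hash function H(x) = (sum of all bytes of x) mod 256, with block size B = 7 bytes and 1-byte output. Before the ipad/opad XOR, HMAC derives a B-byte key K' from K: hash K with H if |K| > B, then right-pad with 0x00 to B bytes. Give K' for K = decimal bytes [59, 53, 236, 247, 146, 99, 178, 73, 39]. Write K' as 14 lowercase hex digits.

|K| = 9 > B = 7, so first hash the key.
H(K): sum = 59+53+236+247+146+99+178+73+39 = 1130; mod 256 = 106 → 6a.
Zero-pad H(K) = 6a to 7 bytes: K' = 6a 00 00 00 00 00 00.

6a000000000000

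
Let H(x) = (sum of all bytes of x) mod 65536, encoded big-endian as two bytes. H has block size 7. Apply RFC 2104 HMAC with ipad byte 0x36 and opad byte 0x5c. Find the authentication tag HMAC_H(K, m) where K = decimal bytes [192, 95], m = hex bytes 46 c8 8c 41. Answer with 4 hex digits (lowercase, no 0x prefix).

02b7

Key decimal bytes [192, 95] = c0 5f is 2 bytes ≤ B = 7; zero-pad to 7 bytes: K' = c0 5f 00 00 00 00 00.
K' ⊕ ipad = f6 69 36 36 36 36 36.  K' ⊕ opad = 9c 03 5c 5c 5c 5c 5c.
Inner input = (K'⊕ipad) ∥ m = f6 69 36 36 36 36 36 ∥ 46 c8 8c 41.
Inner hash: sum = 246+105+54+54+54+54+54+70+200+140+65 = 1096 → 04 48.
Outer input = (K'⊕opad) ∥ inner = 9c 03 5c 5c 5c 5c 5c ∥ 04 48.
Outer hash (tag): sum = 156+3+92+92+92+92+92+4+72 = 695 → 02 b7.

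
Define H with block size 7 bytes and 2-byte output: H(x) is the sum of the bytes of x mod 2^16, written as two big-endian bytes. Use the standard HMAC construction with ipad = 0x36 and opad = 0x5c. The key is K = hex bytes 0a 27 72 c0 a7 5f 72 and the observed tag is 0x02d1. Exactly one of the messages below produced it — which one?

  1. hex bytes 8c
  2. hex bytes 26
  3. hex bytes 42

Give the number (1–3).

3

Key hex bytes 0a 27 72 c0 a7 5f 72 is exactly B = 7 bytes: K' = 0a 27 72 c0 a7 5f 72.
K' ⊕ ipad = 3c 11 44 f6 91 69 44; K' ⊕ opad = 56 7b 2e 9c fb 03 2e.
m1: inner = H(3c 11 44 f6 91 69 44 8c) = 03 51; tag = H(56 7b 2e 9c fb 03 2e 03 51) = 031b
m2: inner = H(3c 11 44 f6 91 69 44 26) = 02 eb; tag = H(56 7b 2e 9c fb 03 2e 02 eb) = 03b4
m3: inner = H(3c 11 44 f6 91 69 44 42) = 03 07; tag = H(56 7b 2e 9c fb 03 2e 03 07) = 02d1 ← matches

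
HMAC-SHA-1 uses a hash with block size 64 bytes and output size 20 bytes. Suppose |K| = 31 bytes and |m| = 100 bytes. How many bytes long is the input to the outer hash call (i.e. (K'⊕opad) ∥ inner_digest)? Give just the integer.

84

Key is 31 ≤ 64 bytes, zero-padded: |K'| = 64.
Outer input = (K'⊕opad) ∥ H(inner) → 64 + 20 = 84 bytes.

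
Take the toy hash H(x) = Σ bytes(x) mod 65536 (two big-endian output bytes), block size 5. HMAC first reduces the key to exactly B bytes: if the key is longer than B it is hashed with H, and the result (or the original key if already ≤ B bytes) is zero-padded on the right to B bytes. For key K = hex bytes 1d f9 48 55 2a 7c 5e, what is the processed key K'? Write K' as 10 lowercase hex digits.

02b7000000

|K| = 7 > B = 5, so first hash the key.
H(K): sum = 29+249+72+85+42+124+94 = 695 → 02 b7.
Zero-pad H(K) = 02 b7 to 5 bytes: K' = 02 b7 00 00 00.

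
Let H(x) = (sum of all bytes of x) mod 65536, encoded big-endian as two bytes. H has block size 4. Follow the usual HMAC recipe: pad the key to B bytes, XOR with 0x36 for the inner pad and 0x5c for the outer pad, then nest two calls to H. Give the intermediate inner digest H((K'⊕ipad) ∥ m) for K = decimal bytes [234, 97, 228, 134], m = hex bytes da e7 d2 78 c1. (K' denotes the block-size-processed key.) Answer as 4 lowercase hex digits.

0681

Key decimal bytes [234, 97, 228, 134] = ea 61 e4 86 is exactly B = 4 bytes: K' = ea 61 e4 86.
K' ⊕ ipad = dc 57 d2 b0.
Inner input = dc 57 d2 b0 ∥ da e7 d2 78 c1.
Inner hash: sum = 220+87+210+176+218+231+210+120+193 = 1665 → 06 81.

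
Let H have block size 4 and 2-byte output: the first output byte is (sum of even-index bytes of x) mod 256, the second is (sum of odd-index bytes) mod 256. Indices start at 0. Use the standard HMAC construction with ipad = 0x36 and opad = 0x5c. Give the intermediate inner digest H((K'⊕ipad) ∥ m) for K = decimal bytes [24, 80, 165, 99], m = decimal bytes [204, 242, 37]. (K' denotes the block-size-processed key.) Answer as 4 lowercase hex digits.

Key decimal bytes [24, 80, 165, 99] = 18 50 a5 63 is exactly B = 4 bytes: K' = 18 50 a5 63.
K' ⊕ ipad = 2e 66 93 55.
Inner input = 2e 66 93 55 ∥ cc f2 25.
Inner hash: even-index sum = 434 mod 256 = 178; odd-index sum = 429 mod 256 = 173 → b2 ad.

b2ad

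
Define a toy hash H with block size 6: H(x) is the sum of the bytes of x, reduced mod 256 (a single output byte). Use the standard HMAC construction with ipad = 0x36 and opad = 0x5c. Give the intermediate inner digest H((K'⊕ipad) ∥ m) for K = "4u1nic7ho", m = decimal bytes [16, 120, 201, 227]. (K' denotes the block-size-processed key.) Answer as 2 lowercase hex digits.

Key "4u1nic7ho" = 34 75 31 6e 69 63 37 68 6f is 9 bytes > B = 6, so hash it first: H(key) = 22, then zero-pad to 6 bytes: K' = 22 00 00 00 00 00.
K' ⊕ ipad = 14 36 36 36 36 36.
Inner input = 14 36 36 36 36 36 ∥ 10 78 c9 e3.
Inner hash: sum = 20+54+54+54+54+54+16+120+201+227 = 854; mod 256 = 86 → 56.

56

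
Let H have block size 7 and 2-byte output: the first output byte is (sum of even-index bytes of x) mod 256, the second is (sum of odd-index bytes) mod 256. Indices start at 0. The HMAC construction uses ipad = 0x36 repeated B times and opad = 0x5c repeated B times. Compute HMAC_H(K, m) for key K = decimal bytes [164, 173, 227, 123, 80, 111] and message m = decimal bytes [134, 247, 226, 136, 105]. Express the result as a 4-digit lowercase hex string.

31cd

Key decimal bytes [164, 173, 227, 123, 80, 111] = a4 ad e3 7b 50 6f is 6 bytes ≤ B = 7; zero-pad to 7 bytes: K' = a4 ad e3 7b 50 6f 00.
K' ⊕ ipad = 92 9b d5 4d 66 59 36.  K' ⊕ opad = f8 f1 bf 27 0c 33 5c.
Inner input = (K'⊕ipad) ∥ m = 92 9b d5 4d 66 59 36 ∥ 86 f7 e2 88 69.
Inner hash: even-index sum = 898 mod 256 = 130; odd-index sum = 786 mod 256 = 18 → 82 12.
Outer input = (K'⊕opad) ∥ inner = f8 f1 bf 27 0c 33 5c ∥ 82 12.
Outer hash (tag): even-index sum = 561 mod 256 = 49; odd-index sum = 461 mod 256 = 205 → 31 cd.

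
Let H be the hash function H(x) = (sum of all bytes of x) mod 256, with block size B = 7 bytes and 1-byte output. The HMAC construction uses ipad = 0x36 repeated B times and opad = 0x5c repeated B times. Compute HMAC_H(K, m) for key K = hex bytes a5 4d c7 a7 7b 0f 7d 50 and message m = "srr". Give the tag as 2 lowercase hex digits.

2f

Key hex bytes a5 4d c7 a7 7b 0f 7d 50 is 8 bytes > B = 7, so hash it first: H(key) = b7, then zero-pad to 7 bytes: K' = b7 00 00 00 00 00 00.
K' ⊕ ipad = 81 36 36 36 36 36 36.  K' ⊕ opad = eb 5c 5c 5c 5c 5c 5c.
Inner input = (K'⊕ipad) ∥ m = 81 36 36 36 36 36 36 ∥ 73 72 72.
Inner hash: sum = 129+54+54+54+54+54+54+115+114+114 = 796; mod 256 = 28 → 1c.
Outer input = (K'⊕opad) ∥ inner = eb 5c 5c 5c 5c 5c 5c ∥ 1c.
Outer hash (tag): sum = 235+92+92+92+92+92+92+28 = 815; mod 256 = 47 → 2f.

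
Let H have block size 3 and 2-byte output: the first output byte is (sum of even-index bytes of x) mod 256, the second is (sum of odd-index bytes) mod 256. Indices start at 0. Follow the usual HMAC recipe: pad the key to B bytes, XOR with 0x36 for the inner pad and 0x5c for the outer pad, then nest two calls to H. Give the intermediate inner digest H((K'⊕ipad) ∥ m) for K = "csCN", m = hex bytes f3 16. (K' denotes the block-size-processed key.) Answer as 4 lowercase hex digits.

dcea

Key "csCN" = 63 73 43 4e is 4 bytes > B = 3, so hash it first: H(key) = a6 c1, then zero-pad to 3 bytes: K' = a6 c1 00.
K' ⊕ ipad = 90 f7 36.
Inner input = 90 f7 36 ∥ f3 16.
Inner hash: even-index sum = 220 mod 256 = 220; odd-index sum = 490 mod 256 = 234 → dc ea.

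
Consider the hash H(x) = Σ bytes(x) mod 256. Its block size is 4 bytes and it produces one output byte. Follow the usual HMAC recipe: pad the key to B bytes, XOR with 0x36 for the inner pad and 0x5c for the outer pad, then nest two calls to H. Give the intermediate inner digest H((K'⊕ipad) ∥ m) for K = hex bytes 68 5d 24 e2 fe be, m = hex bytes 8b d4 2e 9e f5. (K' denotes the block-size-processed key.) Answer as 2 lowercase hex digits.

73

Key hex bytes 68 5d 24 e2 fe be is 6 bytes > B = 4, so hash it first: H(key) = 87, then zero-pad to 4 bytes: K' = 87 00 00 00.
K' ⊕ ipad = b1 36 36 36.
Inner input = b1 36 36 36 ∥ 8b d4 2e 9e f5.
Inner hash: sum = 177+54+54+54+139+212+46+158+245 = 1139; mod 256 = 115 → 73.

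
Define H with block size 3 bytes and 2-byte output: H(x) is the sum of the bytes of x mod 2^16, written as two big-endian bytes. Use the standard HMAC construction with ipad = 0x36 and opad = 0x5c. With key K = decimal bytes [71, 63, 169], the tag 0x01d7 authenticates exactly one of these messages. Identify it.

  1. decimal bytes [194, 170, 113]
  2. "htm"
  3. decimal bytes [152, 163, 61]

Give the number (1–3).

2

Key decimal bytes [71, 63, 169] = 47 3f a9 is exactly B = 3 bytes: K' = 47 3f a9.
K' ⊕ ipad = 71 09 9f; K' ⊕ opad = 1b 63 f5.
m1: inner = H(71 09 9f c2 aa 71) = 02 f6; tag = H(1b 63 f5 02 f6) = 026b
m2: inner = H(71 09 9f 68 74 6d) = 02 62; tag = H(1b 63 f5 02 62) = 01d7 ← matches
m3: inner = H(71 09 9f 98 a3 3d) = 02 91; tag = H(1b 63 f5 02 91) = 0206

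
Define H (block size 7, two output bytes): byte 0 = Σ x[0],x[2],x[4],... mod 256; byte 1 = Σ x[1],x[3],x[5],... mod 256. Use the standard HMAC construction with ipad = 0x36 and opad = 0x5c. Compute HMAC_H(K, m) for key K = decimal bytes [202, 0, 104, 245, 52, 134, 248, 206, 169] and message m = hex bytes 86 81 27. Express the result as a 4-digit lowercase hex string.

Key decimal bytes [202, 0, 104, 245, 52, 134, 248, 206, 169] = ca 00 68 f5 34 86 f8 ce a9 is 9 bytes > B = 7, so hash it first: H(key) = 07 49, then zero-pad to 7 bytes: K' = 07 49 00 00 00 00 00.
K' ⊕ ipad = 31 7f 36 36 36 36 36.  K' ⊕ opad = 5b 15 5c 5c 5c 5c 5c.
Inner input = (K'⊕ipad) ∥ m = 31 7f 36 36 36 36 36 ∥ 86 81 27.
Inner hash: even-index sum = 340 mod 256 = 84; odd-index sum = 408 mod 256 = 152 → 54 98.
Outer input = (K'⊕opad) ∥ inner = 5b 15 5c 5c 5c 5c 5c ∥ 54 98.
Outer hash (tag): even-index sum = 519 mod 256 = 7; odd-index sum = 289 mod 256 = 33 → 07 21.

0721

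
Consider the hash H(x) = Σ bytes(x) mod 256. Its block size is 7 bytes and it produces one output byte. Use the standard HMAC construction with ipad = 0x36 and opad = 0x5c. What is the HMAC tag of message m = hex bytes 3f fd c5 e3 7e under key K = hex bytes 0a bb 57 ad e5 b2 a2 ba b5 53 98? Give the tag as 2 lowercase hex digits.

38

Key hex bytes 0a bb 57 ad e5 b2 a2 ba b5 53 98 is 11 bytes > B = 7, so hash it first: H(key) = 5c, then zero-pad to 7 bytes: K' = 5c 00 00 00 00 00 00.
K' ⊕ ipad = 6a 36 36 36 36 36 36.  K' ⊕ opad = 00 5c 5c 5c 5c 5c 5c.
Inner input = (K'⊕ipad) ∥ m = 6a 36 36 36 36 36 36 ∥ 3f fd c5 e3 7e.
Inner hash: sum = 106+54+54+54+54+54+54+63+253+197+227+126 = 1296; mod 256 = 16 → 10.
Outer input = (K'⊕opad) ∥ inner = 00 5c 5c 5c 5c 5c 5c ∥ 10.
Outer hash (tag): sum = 0+92+92+92+92+92+92+16 = 568; mod 256 = 56 → 38.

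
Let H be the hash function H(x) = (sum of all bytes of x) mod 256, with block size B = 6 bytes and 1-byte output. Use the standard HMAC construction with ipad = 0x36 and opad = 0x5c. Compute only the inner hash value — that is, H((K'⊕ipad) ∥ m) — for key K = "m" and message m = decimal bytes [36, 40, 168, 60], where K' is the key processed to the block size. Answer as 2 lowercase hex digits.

99

Key "m" = 6d is 1 byte ≤ B = 6; zero-pad to 6 bytes: K' = 6d 00 00 00 00 00.
K' ⊕ ipad = 5b 36 36 36 36 36.
Inner input = 5b 36 36 36 36 36 ∥ 24 28 a8 3c.
Inner hash: sum = 91+54+54+54+54+54+36+40+168+60 = 665; mod 256 = 153 → 99.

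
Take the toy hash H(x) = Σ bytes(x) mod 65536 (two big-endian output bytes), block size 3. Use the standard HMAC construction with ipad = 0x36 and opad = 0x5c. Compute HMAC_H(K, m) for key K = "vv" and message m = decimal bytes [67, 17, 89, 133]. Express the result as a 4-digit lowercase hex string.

Key "vv" = 76 76 is 2 bytes ≤ B = 3; zero-pad to 3 bytes: K' = 76 76 00.
K' ⊕ ipad = 40 40 36.  K' ⊕ opad = 2a 2a 5c.
Inner input = (K'⊕ipad) ∥ m = 40 40 36 ∥ 43 11 59 85.
Inner hash: sum = 64+64+54+67+17+89+133 = 488 → 01 e8.
Outer input = (K'⊕opad) ∥ inner = 2a 2a 5c ∥ 01 e8.
Outer hash (tag): sum = 42+42+92+1+232 = 409 → 01 99.

0199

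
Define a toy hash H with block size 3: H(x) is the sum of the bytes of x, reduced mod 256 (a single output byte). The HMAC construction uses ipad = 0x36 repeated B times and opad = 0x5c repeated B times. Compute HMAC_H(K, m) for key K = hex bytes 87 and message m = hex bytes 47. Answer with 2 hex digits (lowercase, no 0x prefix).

Key hex bytes 87 is 1 byte ≤ B = 3; zero-pad to 3 bytes: K' = 87 00 00.
K' ⊕ ipad = b1 36 36.  K' ⊕ opad = db 5c 5c.
Inner input = (K'⊕ipad) ∥ m = b1 36 36 ∥ 47.
Inner hash: sum = 177+54+54+71 = 356; mod 256 = 100 → 64.
Outer input = (K'⊕opad) ∥ inner = db 5c 5c ∥ 64.
Outer hash (tag): sum = 219+92+92+100 = 503; mod 256 = 247 → f7.

f7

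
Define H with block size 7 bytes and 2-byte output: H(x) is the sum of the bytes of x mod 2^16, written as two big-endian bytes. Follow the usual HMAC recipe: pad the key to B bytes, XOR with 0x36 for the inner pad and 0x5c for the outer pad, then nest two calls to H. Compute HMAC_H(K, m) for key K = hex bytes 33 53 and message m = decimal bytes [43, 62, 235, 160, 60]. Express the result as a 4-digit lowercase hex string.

Key hex bytes 33 53 is 2 bytes ≤ B = 7; zero-pad to 7 bytes: K' = 33 53 00 00 00 00 00.
K' ⊕ ipad = 05 65 36 36 36 36 36.  K' ⊕ opad = 6f 0f 5c 5c 5c 5c 5c.
Inner input = (K'⊕ipad) ∥ m = 05 65 36 36 36 36 36 ∥ 2b 3e eb a0 3c.
Inner hash: sum = 5+101+54+54+54+54+54+43+62+235+160+60 = 936 → 03 a8.
Outer input = (K'⊕opad) ∥ inner = 6f 0f 5c 5c 5c 5c 5c ∥ 03 a8.
Outer hash (tag): sum = 111+15+92+92+92+92+92+3+168 = 757 → 02 f5.

02f5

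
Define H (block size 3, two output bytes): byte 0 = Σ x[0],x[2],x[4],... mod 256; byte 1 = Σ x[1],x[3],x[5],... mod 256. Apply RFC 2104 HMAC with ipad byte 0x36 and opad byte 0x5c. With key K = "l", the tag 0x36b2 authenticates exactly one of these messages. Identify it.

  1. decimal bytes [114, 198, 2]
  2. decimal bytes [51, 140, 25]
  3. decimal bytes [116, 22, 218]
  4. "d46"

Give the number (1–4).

1

Key "l" = 6c is 1 byte ≤ B = 3; zero-pad to 3 bytes: K' = 6c 00 00.
K' ⊕ ipad = 5a 36 36; K' ⊕ opad = 30 5c 5c.
m1: inner = H(5a 36 36 72 c6 02) = 56 aa; tag = H(30 5c 5c 56 aa) = 36b2 ← matches
m2: inner = H(5a 36 36 33 8c 19) = 1c 82; tag = H(30 5c 5c 1c 82) = 0e78
m3: inner = H(5a 36 36 74 16 da) = a6 84; tag = H(30 5c 5c a6 84) = 1002
m4: inner = H(5a 36 36 64 34 36) = c4 d0; tag = H(30 5c 5c c4 d0) = 5c20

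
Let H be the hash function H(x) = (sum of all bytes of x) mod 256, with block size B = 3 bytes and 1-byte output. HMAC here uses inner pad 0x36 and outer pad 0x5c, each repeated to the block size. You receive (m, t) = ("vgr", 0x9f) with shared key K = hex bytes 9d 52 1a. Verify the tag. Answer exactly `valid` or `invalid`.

Key hex bytes 9d 52 1a is exactly B = 3 bytes: K' = 9d 52 1a.
K' ⊕ ipad = ab 64 2c; K' ⊕ opad = c1 0e 46.
Inner hash: sum = 171+100+44+118+103+114 = 650; mod 256 = 138 → 8a.
Outer hash (recomputed tag): sum = 193+14+70+138 = 415; mod 256 = 159 → 9f.
Recomputed tag = 9f; claimed = 9f → match.

valid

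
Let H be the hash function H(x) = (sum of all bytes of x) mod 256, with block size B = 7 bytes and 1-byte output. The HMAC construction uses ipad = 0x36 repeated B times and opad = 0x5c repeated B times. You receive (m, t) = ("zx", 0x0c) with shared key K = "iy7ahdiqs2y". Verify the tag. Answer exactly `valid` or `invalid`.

Key "iy7ahdiqs2y" = 69 79 37 61 68 64 69 71 73 32 79 is 11 bytes > B = 7, so hash it first: H(key) = 3e, then zero-pad to 7 bytes: K' = 3e 00 00 00 00 00 00.
K' ⊕ ipad = 08 36 36 36 36 36 36; K' ⊕ opad = 62 5c 5c 5c 5c 5c 5c.
Inner hash: sum = 8+54+54+54+54+54+54+122+120 = 574; mod 256 = 62 → 3e.
Outer hash (recomputed tag): sum = 98+92+92+92+92+92+92+62 = 712; mod 256 = 200 → c8.
Recomputed tag = c8; claimed = 0c → mismatch.

invalid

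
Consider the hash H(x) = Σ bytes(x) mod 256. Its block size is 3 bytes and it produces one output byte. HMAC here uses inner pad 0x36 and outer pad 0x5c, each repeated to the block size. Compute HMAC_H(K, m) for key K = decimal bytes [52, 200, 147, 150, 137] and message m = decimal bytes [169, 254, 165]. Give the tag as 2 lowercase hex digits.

fa

Key decimal bytes [52, 200, 147, 150, 137] = 34 c8 93 96 89 is 5 bytes > B = 3, so hash it first: H(key) = ae, then zero-pad to 3 bytes: K' = ae 00 00.
K' ⊕ ipad = 98 36 36.  K' ⊕ opad = f2 5c 5c.
Inner input = (K'⊕ipad) ∥ m = 98 36 36 ∥ a9 fe a5.
Inner hash: sum = 152+54+54+169+254+165 = 848; mod 256 = 80 → 50.
Outer input = (K'⊕opad) ∥ inner = f2 5c 5c ∥ 50.
Outer hash (tag): sum = 242+92+92+80 = 506; mod 256 = 250 → fa.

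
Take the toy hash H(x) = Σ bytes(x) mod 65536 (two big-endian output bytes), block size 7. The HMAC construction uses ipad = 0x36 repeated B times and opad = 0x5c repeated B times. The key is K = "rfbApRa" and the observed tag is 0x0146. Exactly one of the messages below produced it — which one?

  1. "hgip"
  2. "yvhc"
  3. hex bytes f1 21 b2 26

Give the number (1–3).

Key "rfbApRa" = 72 66 62 41 70 52 61 is exactly B = 7 bytes: K' = 72 66 62 41 70 52 61.
K' ⊕ ipad = 44 50 54 77 46 64 57; K' ⊕ opad = 2e 3a 3e 1d 2c 0e 3d.
m1: inner = H(44 50 54 77 46 64 57 68 67 69 70) = 04 08; tag = H(2e 3a 3e 1d 2c 0e 3d 04 08) = 0146 ← matches
m2: inner = H(44 50 54 77 46 64 57 79 76 68 63) = 04 1a; tag = H(2e 3a 3e 1d 2c 0e 3d 04 1a) = 0158
m3: inner = H(44 50 54 77 46 64 57 f1 21 b2 26) = 04 4a; tag = H(2e 3a 3e 1d 2c 0e 3d 04 4a) = 0188

1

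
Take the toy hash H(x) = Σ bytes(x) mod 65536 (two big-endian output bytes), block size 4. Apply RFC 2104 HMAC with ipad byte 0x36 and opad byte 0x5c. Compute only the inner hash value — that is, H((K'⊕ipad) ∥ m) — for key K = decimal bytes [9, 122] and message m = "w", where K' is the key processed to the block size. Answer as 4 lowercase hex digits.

Key decimal bytes [9, 122] = 09 7a is 2 bytes ≤ B = 4; zero-pad to 4 bytes: K' = 09 7a 00 00.
K' ⊕ ipad = 3f 4c 36 36.
Inner input = 3f 4c 36 36 ∥ 77.
Inner hash: sum = 63+76+54+54+119 = 366 → 01 6e.

016e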